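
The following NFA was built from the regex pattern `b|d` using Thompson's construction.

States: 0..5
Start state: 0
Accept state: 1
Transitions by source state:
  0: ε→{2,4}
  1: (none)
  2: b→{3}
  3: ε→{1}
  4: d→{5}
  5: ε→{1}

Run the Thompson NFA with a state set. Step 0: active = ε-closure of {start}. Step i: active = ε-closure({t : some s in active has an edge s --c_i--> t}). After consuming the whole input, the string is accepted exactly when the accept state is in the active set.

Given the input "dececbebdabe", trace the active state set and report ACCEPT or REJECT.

initial (ε-close {0}): {0,2,4}
'd' @ 1: {1,5}  ✓accept
'e' @ 2: {}  — state set empty
rest 'cecbebdabe' ignored (set empty)
after full input: {}  (accept=1 not in)

Answer: REJECT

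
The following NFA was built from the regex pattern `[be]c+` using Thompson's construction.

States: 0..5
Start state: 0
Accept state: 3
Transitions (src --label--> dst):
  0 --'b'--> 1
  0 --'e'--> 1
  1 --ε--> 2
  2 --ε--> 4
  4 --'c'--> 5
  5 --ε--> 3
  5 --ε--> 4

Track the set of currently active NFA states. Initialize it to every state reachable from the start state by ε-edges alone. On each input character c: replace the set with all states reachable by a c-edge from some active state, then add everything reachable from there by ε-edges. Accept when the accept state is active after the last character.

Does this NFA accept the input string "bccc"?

initial (ε-close {0}): {0}
'b' @ 1: {1,2,4}
'c' @ 2: {3,4,5}  ✓accept
'c' @ 3: {3,4,5}  ✓accept
'c' @ 4: {3,4,5}  ✓accept
final: {3,4,5}; accept 3 in set

Answer: ACCEPT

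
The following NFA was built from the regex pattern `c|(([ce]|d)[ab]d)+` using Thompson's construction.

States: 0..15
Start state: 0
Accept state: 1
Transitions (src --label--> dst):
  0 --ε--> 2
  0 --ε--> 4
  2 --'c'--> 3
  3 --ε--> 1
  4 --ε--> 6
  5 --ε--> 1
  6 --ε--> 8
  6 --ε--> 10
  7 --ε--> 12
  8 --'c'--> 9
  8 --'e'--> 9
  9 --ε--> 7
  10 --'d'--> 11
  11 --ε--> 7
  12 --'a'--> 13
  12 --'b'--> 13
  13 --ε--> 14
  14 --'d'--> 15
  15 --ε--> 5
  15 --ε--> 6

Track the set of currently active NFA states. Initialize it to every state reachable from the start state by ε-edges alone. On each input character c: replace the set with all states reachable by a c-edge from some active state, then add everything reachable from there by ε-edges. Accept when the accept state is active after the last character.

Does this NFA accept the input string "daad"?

initial (ε-close {0}): {0,2,4,6,8,10}
'd' @ 1: {7,11,12}
'a' @ 2: {13,14}
'a' @ 3: {}  — dead — no transitions
rest 'd' ignored (set empty)
final: {}; accept 1 not in set

Answer: REJECT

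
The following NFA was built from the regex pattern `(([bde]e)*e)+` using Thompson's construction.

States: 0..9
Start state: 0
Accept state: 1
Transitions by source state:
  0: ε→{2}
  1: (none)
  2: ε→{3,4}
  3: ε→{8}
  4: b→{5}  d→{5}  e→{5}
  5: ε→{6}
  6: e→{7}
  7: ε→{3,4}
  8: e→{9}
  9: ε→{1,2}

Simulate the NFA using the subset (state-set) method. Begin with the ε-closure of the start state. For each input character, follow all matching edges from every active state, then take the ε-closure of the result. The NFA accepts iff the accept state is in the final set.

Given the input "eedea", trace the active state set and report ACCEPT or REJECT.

Answer: REJECT

Derivation:
S₀ = ε-closure({0}) = {0,2,3,4,8}
'e' @ 1: {1,2,3,4,5,6,8,9}  [accepting]
'e' @ 2: {1,2,3,4,5,6,7,8,9}  [accepting]
'd' @ 3: {5,6}
'e' @ 4: {3,4,7,8}
'a' @ 5: {}  — state set empty
after full input: {}  (accept=1 not in)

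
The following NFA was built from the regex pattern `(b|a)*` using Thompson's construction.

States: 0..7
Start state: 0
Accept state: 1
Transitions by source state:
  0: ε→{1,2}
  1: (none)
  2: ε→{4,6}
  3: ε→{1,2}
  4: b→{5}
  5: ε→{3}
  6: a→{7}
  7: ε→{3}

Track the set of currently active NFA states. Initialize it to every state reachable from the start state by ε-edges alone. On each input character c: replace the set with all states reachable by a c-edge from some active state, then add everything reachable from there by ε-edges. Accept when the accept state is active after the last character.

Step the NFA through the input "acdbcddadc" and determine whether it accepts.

Answer: REJECT

Derivation:
initial (ε-close {0}): {0,1,2,4,6}
'a' @ 1: {1,2,3,4,6,7}  [accepting]
'c' @ 2: {}  — no active states
rest 'dbcddadc' ignored (set empty)
after full input: {}  (accept=1 not in)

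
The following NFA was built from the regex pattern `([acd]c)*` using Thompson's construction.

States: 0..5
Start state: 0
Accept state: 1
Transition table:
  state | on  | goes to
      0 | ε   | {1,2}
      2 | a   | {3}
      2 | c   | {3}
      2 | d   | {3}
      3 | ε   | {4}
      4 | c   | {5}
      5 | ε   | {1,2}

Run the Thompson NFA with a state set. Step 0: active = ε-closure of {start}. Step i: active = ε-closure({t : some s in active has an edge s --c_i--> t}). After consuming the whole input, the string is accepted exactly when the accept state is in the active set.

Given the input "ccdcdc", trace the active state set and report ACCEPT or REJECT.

S₀ = ε-closure({0}) = {0,1,2}
'c' @ 1: {3,4}
'c' @ 2: {1,2,5}  (accept∈set)
'd' @ 3: {3,4}
'c' @ 4: {1,2,5}  (accept∈set)
'd' @ 5: {3,4}
'c' @ 6: {1,2,5}  (accept∈set)
after full input: {1,2,5}  (accept=1 in)

Answer: ACCEPT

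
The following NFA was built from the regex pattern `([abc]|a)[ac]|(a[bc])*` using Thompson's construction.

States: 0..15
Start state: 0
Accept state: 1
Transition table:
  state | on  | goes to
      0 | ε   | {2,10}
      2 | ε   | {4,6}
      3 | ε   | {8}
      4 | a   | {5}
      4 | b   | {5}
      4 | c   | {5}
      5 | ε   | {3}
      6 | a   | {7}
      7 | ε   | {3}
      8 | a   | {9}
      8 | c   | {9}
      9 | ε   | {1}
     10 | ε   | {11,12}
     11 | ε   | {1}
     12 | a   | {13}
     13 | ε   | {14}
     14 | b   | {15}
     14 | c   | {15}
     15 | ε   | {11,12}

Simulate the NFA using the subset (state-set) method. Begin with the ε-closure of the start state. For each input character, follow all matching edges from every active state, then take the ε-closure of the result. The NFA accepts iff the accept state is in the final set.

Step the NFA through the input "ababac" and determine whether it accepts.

initial (ε-close {0}): {0,1,2,4,6,10,11,12}
'a' @ 1: {3,5,7,8,13,14}
'b' @ 2: {1,11,12,15}  (accept∈set)
'a' @ 3: {13,14}
'b' @ 4: {1,11,12,15}  (accept∈set)
'a' @ 5: {13,14}
'c' @ 6: {1,11,12,15}  (accept∈set)
after full input: {1,11,12,15}  (accept=1 in)

Answer: ACCEPT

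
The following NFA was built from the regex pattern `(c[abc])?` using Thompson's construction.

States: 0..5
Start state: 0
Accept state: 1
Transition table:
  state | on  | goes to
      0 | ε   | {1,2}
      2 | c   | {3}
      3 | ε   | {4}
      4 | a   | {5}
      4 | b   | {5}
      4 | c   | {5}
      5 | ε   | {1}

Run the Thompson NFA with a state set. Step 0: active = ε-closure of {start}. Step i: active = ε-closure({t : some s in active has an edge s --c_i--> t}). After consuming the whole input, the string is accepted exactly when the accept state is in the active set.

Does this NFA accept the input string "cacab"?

start: ε-closure({0}) = {0,1,2}
'c' @ 1: {3,4}
'a' @ 2: {1,5}  ✓accept
'c' @ 3: {}  — state set empty
rest 'ab' ignored (set empty)
after full input: {}  (accept=1 not in)

Answer: REJECT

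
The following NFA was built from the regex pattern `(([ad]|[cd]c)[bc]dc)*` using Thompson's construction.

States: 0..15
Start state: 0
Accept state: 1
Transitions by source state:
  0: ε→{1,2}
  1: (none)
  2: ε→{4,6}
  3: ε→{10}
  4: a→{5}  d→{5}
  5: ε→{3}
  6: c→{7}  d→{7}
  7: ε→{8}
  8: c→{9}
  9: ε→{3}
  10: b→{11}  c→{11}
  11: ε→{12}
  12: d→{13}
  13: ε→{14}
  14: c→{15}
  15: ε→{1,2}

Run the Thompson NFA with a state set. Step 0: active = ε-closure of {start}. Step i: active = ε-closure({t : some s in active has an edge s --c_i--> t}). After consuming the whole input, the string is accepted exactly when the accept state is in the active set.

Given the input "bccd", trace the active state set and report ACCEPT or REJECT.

Answer: REJECT

Steps:
start: ε-closure({0}) = {0,1,2,4,6}
'b' @ 1: {}  — no active states
rest 'ccd' ignored (set empty)
final: {}; accept 1 not in set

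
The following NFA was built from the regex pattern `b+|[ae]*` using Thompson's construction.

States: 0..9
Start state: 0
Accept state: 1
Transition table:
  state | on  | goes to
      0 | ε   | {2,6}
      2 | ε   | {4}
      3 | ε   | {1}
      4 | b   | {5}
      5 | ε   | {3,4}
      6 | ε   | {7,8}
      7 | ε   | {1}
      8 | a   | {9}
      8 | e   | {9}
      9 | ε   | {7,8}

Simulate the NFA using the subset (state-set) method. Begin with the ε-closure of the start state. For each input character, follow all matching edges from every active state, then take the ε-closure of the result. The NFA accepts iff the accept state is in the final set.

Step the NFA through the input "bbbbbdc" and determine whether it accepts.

S₀ = ε-closure({0}) = {0,1,2,4,6,7,8}
'b' @ 1: {1,3,4,5}  (accept∈set)
'b' @ 2: {1,3,4,5}  (accept∈set)
'b' @ 3: {1,3,4,5}  (accept∈set)
'b' @ 4: {1,3,4,5}  (accept∈set)
'b' @ 5: {1,3,4,5}  (accept∈set)
'd' @ 6: {}  — dead — no transitions
rest 'c' ignored (set empty)
final: {}; accept 1 not in set

Answer: REJECT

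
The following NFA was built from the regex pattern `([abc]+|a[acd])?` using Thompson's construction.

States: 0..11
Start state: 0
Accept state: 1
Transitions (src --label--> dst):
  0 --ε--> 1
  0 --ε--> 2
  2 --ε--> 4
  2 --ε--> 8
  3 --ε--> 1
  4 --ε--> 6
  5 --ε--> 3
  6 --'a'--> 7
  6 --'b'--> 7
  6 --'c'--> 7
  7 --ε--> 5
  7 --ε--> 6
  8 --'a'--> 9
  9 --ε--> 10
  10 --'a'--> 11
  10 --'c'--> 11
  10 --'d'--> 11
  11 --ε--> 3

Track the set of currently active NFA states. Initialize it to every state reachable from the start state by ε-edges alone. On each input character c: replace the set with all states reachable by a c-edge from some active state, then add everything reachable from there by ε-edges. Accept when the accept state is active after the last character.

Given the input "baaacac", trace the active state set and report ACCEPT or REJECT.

Answer: ACCEPT

Derivation:
S₀ = ε-closure({0}) = {0,1,2,4,6,8}
'b' @ 1: {1,3,5,6,7}  [accepting]
'a' @ 2: {1,3,5,6,7}  [accepting]
'a' @ 3: {1,3,5,6,7}  [accepting]
'a' @ 4: {1,3,5,6,7}  [accepting]
'c' @ 5: {1,3,5,6,7}  [accepting]
'a' @ 6: {1,3,5,6,7}  [accepting]
'c' @ 7: {1,3,5,6,7}  [accepting]
after full input: {1,3,5,6,7}  (accept=1 in)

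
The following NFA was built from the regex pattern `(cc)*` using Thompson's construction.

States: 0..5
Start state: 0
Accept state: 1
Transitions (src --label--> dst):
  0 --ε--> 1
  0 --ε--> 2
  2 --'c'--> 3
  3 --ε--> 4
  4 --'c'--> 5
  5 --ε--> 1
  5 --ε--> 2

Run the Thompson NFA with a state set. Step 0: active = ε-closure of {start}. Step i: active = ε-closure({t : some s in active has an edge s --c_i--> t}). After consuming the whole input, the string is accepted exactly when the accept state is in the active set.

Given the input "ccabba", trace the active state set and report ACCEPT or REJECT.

initial (ε-close {0}): {0,1,2}
'c' @ 1: {3,4}
'c' @ 2: {1,2,5}  [accepting]
'a' @ 3: {}  — no active states
rest 'bba' ignored (set empty)
after full input: {}  (accept=1 not in)

Answer: REJECT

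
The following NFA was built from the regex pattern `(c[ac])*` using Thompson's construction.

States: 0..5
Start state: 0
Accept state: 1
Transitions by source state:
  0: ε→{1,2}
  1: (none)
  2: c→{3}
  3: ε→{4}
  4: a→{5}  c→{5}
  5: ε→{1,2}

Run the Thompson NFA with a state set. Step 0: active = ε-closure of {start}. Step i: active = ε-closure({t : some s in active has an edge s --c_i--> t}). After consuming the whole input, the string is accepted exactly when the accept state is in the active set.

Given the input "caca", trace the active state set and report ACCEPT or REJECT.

start: ε-closure({0}) = {0,1,2}
'c' @ 1: {3,4}
'a' @ 2: {1,2,5}  [accepting]
'c' @ 3: {3,4}
'a' @ 4: {1,2,5}  [accepting]
final: {1,2,5}; accept 1 in set

Answer: ACCEPT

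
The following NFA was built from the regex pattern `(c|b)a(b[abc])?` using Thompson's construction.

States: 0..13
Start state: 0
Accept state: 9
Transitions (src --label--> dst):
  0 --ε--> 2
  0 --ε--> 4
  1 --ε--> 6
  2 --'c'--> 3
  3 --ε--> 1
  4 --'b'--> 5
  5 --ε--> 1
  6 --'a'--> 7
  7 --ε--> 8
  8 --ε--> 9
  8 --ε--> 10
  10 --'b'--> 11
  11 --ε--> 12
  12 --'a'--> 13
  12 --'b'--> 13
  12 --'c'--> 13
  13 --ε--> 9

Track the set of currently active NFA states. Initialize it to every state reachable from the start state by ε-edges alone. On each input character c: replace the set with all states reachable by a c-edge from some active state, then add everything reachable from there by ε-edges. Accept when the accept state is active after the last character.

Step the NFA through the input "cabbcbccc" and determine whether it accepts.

Answer: REJECT

Derivation:
S₀ = ε-closure({0}) = {0,2,4}
'c' @ 1: {1,3,6}
'a' @ 2: {7,8,9,10}  (accept∈set)
'b' @ 3: {11,12}
'b' @ 4: {9,13}  (accept∈set)
'c' @ 5: {}  — state set empty
rest 'bccc' ignored (set empty)
after full input: {}  (accept=9 not in)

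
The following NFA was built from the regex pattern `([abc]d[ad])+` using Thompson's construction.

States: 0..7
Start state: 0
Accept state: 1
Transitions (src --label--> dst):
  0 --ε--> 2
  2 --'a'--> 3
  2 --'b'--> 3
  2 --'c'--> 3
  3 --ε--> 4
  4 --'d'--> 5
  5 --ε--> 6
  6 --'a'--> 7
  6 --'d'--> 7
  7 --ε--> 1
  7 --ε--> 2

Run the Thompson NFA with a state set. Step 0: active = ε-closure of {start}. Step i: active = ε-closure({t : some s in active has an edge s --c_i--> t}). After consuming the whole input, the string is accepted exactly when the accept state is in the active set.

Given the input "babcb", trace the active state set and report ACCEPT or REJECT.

Answer: REJECT

Derivation:
S₀ = ε-closure({0}) = {0,2}
'b' @ 1: {3,4}
'a' @ 2: {}  — dead — no transitions
rest 'bcb' ignored (set empty)
final: {}; accept 1 not in set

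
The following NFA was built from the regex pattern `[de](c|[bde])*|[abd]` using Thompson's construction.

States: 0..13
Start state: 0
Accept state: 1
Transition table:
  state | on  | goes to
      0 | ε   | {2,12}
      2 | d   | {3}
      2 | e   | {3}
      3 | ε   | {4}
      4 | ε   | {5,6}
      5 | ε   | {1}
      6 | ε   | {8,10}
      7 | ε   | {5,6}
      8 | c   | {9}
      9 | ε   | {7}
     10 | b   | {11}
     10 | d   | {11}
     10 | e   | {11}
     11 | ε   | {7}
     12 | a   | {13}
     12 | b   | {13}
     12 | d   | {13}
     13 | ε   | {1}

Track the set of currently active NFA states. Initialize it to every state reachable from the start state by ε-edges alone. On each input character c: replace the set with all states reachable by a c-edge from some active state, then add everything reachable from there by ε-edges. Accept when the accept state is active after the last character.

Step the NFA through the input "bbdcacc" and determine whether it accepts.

Answer: REJECT

Trace:
initial (ε-close {0}): {0,2,12}
'b' @ 1: {1,13}  [accepting]
'b' @ 2: {}  — no active states
rest 'dcacc' ignored (set empty)
after full input: {}  (accept=1 not in)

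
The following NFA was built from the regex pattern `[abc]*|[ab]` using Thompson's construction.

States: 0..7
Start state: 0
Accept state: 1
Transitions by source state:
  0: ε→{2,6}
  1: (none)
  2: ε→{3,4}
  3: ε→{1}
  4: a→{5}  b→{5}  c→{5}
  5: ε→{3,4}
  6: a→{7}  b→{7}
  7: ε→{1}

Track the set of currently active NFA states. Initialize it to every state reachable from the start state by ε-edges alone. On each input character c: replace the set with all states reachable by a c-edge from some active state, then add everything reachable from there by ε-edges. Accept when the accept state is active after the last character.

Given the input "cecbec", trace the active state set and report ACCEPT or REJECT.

Answer: REJECT

Trace:
initial (ε-close {0}): {0,1,2,3,4,6}
'c' @ 1: {1,3,4,5}  ✓accept
'e' @ 2: {}  — no active states
rest 'cbec' ignored (set empty)
final: {}; accept 1 not in set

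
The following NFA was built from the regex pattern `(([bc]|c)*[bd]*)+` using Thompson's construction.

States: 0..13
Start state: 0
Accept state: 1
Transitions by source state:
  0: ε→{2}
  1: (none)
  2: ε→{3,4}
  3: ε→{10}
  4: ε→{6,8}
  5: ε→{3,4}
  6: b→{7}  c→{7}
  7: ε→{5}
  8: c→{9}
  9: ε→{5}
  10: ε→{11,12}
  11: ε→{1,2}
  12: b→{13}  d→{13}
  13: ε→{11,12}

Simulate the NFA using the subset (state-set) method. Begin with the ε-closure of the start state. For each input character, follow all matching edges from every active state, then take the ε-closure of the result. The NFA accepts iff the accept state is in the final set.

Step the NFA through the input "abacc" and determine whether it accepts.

Answer: REJECT

Derivation:
S₀ = ε-closure({0}) = {0,1,2,3,4,6,8,10,11,12}
'a' @ 1: {}  — state set empty
rest 'bacc' ignored (set empty)
final: {}; accept 1 not in set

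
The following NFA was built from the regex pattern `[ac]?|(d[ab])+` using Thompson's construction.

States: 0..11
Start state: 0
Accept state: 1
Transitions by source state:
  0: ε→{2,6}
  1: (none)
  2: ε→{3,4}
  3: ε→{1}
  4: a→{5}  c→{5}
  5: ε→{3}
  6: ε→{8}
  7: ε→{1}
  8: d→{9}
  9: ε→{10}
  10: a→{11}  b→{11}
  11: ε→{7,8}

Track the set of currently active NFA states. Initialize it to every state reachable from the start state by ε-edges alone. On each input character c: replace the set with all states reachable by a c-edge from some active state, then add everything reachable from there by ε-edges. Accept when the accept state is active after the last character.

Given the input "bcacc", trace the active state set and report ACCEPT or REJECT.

Answer: REJECT

Steps:
initial (ε-close {0}): {0,1,2,3,4,6,8}
'b' @ 1: {}  — state set empty
rest 'cacc' ignored (set empty)
final: {}; accept 1 not in set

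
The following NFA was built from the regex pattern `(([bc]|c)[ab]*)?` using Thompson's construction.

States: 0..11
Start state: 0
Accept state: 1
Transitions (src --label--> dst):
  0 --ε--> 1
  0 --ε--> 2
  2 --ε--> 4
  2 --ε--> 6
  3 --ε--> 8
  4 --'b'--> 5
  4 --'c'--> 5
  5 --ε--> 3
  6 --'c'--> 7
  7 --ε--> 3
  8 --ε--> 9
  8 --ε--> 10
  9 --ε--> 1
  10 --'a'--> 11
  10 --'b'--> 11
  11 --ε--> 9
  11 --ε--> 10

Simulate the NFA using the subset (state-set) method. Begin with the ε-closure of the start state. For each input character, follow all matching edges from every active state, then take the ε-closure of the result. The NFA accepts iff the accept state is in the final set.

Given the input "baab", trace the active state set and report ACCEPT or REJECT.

Answer: ACCEPT

Trace:
start: ε-closure({0}) = {0,1,2,4,6}
'b' @ 1: {1,3,5,8,9,10}  [accepting]
'a' @ 2: {1,9,10,11}  [accepting]
'a' @ 3: {1,9,10,11}  [accepting]
'b' @ 4: {1,9,10,11}  [accepting]
after full input: {1,9,10,11}  (accept=1 in)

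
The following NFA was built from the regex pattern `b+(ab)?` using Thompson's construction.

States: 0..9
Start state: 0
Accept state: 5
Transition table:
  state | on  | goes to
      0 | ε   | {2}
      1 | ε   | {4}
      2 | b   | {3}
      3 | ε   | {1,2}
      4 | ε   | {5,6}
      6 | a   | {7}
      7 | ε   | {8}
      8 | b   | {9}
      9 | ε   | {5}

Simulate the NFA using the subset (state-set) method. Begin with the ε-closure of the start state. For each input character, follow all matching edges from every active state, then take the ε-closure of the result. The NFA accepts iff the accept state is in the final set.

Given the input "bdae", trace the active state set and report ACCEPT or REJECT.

S₀ = ε-closure({0}) = {0,2}
'b' @ 1: {1,2,3,4,5,6}  ✓accept
'd' @ 2: {}  — no active states
rest 'ae' ignored (set empty)
final: {}; accept 5 not in set

Answer: REJECT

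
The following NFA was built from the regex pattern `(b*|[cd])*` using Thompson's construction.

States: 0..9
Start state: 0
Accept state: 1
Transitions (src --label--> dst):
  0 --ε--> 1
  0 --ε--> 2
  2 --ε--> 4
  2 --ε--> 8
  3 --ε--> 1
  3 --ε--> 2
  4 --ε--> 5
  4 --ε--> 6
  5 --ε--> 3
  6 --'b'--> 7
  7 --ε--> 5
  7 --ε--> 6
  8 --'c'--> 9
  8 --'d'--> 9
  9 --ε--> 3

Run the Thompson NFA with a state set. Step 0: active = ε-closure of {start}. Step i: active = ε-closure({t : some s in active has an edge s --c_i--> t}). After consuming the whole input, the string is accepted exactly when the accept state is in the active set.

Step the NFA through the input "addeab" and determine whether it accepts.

Answer: REJECT

Steps:
S₀ = ε-closure({0}) = {0,1,2,3,4,5,6,8}
'a' @ 1: {}  — dead — no transitions
rest 'ddeab' ignored (set empty)
end set {} — state 1 not in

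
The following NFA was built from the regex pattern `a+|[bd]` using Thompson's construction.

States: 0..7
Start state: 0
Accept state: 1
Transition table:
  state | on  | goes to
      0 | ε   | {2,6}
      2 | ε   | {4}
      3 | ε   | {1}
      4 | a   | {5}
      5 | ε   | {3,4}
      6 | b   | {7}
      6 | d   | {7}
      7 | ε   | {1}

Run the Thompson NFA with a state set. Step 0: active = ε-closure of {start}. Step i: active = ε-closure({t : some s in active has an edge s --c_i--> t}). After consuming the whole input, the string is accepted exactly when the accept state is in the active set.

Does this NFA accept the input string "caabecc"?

Answer: REJECT

Derivation:
start: ε-closure({0}) = {0,2,4,6}
'c' @ 1: {}  — state set empty
rest 'aabecc' ignored (set empty)
after full input: {}  (accept=1 not in)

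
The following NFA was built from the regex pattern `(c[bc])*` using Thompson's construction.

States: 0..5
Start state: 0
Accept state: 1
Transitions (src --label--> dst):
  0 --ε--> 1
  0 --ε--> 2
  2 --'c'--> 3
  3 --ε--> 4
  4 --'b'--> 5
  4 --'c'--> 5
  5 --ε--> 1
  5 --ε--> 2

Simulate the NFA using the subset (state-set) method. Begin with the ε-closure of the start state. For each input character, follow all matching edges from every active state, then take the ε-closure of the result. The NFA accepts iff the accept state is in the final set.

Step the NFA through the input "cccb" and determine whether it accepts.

start: ε-closure({0}) = {0,1,2}
'c' @ 1: {3,4}
'c' @ 2: {1,2,5}  [accepting]
'c' @ 3: {3,4}
'b' @ 4: {1,2,5}  [accepting]
final: {1,2,5}; accept 1 in set

Answer: ACCEPT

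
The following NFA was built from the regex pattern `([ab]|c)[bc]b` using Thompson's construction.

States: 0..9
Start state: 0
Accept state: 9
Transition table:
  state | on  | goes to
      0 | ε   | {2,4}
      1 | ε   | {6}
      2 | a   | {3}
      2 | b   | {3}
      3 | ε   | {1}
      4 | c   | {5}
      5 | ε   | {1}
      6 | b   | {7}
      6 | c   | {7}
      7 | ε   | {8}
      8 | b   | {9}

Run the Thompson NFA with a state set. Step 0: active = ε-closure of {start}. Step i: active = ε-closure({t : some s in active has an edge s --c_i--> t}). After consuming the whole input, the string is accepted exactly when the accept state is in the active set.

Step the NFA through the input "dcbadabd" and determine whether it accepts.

Answer: REJECT

Steps:
S₀ = ε-closure({0}) = {0,2,4}
'd' @ 1: {}  — no active states
rest 'cbadabd' ignored (set empty)
final: {}; accept 9 not in set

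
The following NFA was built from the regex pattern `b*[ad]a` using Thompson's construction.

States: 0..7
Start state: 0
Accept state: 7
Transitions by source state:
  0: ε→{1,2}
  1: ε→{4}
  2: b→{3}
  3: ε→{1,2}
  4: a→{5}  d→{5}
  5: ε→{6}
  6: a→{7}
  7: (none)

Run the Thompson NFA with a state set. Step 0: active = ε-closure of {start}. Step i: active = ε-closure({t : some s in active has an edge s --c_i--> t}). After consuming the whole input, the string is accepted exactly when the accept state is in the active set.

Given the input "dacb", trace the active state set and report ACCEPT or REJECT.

Answer: REJECT

Trace:
start: ε-closure({0}) = {0,1,2,4}
'd' @ 1: {5,6}
'a' @ 2: {7}  (accept∈set)
'c' @ 3: {}  — no active states
rest 'b' ignored (set empty)
end set {} — state 7 not in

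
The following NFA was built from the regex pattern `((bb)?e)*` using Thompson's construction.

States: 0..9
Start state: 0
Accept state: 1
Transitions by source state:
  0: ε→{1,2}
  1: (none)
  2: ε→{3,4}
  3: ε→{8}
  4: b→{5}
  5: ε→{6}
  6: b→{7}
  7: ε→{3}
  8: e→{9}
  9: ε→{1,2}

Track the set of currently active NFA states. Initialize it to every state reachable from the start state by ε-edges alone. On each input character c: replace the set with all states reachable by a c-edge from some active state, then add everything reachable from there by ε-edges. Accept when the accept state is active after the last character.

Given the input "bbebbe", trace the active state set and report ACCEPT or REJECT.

Answer: ACCEPT

Trace:
S₀ = ε-closure({0}) = {0,1,2,3,4,8}
'b' @ 1: {5,6}
'b' @ 2: {3,7,8}
'e' @ 3: {1,2,3,4,8,9}  ✓accept
'b' @ 4: {5,6}
'b' @ 5: {3,7,8}
'e' @ 6: {1,2,3,4,8,9}  ✓accept
final: {1,2,3,4,8,9}; accept 1 in set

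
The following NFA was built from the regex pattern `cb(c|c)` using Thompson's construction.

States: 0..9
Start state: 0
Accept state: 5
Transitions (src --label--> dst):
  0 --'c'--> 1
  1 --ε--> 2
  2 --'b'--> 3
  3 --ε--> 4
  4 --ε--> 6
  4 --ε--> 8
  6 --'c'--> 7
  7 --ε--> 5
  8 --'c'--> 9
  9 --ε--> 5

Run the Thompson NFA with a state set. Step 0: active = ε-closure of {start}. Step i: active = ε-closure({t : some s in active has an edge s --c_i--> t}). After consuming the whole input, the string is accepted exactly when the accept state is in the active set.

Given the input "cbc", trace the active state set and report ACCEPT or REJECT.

Answer: ACCEPT

Steps:
start: ε-closure({0}) = {0}
'c' @ 1: {1,2}
'b' @ 2: {3,4,6,8}
'c' @ 3: {5,7,9}  [accepting]
end set {5,7,9} — state 5 in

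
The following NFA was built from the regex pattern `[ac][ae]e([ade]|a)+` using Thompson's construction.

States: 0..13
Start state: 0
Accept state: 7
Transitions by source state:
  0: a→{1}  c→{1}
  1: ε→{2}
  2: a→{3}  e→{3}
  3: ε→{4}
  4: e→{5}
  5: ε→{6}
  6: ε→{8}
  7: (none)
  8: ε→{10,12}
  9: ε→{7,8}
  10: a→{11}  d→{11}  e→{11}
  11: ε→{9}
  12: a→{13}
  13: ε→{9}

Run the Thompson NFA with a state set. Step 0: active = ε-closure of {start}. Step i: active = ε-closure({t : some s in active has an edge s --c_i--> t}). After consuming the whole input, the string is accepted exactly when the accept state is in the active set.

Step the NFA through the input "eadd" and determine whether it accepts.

Answer: REJECT

Trace:
S₀ = ε-closure({0}) = {0}
'e' @ 1: {}  — no active states
rest 'add' ignored (set empty)
end set {} — state 7 not in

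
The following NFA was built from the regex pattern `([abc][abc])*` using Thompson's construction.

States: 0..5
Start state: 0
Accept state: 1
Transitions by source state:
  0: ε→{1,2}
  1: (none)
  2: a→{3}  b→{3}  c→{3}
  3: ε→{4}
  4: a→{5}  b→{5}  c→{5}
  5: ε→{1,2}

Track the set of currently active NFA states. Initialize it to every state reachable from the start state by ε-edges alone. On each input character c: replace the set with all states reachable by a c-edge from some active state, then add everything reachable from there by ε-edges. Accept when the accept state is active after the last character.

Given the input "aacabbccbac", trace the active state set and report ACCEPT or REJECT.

Answer: REJECT

Derivation:
S₀ = ε-closure({0}) = {0,1,2}
'a' @ 1: {3,4}
'a' @ 2: {1,2,5}  ✓accept
'c' @ 3: {3,4}
'a' @ 4: {1,2,5}  ✓accept
'b' @ 5: {3,4}
'b' @ 6: {1,2,5}  ✓accept
'c' @ 7: {3,4}
'c' @ 8: {1,2,5}  ✓accept
'b' @ 9: {3,4}
'a' @ 10: {1,2,5}  ✓accept
'c' @ 11: {3,4}
after full input: {3,4}  (accept=1 not in)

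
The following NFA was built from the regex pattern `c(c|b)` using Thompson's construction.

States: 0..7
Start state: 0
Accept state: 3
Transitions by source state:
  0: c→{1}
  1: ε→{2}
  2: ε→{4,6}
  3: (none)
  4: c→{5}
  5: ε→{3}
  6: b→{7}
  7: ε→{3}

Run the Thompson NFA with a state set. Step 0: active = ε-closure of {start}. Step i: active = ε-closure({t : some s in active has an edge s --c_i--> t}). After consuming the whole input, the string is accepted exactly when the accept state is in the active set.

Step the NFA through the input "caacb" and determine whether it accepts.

Answer: REJECT

Steps:
S₀ = ε-closure({0}) = {0}
'c' @ 1: {1,2,4,6}
'a' @ 2: {}  — dead — no transitions
rest 'acb' ignored (set empty)
end set {} — state 3 not in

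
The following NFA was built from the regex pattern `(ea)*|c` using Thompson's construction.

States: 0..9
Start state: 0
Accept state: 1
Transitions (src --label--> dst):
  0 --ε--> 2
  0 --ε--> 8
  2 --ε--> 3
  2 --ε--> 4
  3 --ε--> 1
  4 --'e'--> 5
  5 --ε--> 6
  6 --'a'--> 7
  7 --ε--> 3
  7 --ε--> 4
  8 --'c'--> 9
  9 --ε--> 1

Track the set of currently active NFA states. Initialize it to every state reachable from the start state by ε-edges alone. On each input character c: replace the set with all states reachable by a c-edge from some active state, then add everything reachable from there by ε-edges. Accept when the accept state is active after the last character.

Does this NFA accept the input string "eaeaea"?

Answer: ACCEPT

Steps:
start: ε-closure({0}) = {0,1,2,3,4,8}
'e' @ 1: {5,6}
'a' @ 2: {1,3,4,7}  (accept∈set)
'e' @ 3: {5,6}
'a' @ 4: {1,3,4,7}  (accept∈set)
'e' @ 5: {5,6}
'a' @ 6: {1,3,4,7}  (accept∈set)
after full input: {1,3,4,7}  (accept=1 in)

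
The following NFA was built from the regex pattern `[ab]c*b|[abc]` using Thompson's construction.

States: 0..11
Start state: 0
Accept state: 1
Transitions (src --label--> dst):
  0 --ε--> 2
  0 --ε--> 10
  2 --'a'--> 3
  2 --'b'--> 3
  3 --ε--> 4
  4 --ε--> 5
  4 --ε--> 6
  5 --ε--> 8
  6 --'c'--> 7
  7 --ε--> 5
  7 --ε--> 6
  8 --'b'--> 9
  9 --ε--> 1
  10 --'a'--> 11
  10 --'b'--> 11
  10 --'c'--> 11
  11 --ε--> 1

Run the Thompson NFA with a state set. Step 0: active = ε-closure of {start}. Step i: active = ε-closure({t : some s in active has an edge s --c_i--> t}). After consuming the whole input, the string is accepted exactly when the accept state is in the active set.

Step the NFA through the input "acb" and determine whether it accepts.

start: ε-closure({0}) = {0,2,10}
'a' @ 1: {1,3,4,5,6,8,11}  (accept∈set)
'c' @ 2: {5,6,7,8}
'b' @ 3: {1,9}  (accept∈set)
after full input: {1,9}  (accept=1 in)

Answer: ACCEPT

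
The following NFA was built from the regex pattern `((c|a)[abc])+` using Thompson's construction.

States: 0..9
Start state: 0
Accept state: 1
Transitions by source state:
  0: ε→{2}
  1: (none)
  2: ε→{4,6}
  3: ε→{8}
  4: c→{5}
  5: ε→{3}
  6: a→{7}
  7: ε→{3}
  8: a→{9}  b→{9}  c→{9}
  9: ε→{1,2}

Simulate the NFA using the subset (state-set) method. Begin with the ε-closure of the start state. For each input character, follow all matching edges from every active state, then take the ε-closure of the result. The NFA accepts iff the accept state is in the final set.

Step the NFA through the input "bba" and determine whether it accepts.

initial (ε-close {0}): {0,2,4,6}
'b' @ 1: {}  — dead — no transitions
rest 'ba' ignored (set empty)
after full input: {}  (accept=1 not in)

Answer: REJECT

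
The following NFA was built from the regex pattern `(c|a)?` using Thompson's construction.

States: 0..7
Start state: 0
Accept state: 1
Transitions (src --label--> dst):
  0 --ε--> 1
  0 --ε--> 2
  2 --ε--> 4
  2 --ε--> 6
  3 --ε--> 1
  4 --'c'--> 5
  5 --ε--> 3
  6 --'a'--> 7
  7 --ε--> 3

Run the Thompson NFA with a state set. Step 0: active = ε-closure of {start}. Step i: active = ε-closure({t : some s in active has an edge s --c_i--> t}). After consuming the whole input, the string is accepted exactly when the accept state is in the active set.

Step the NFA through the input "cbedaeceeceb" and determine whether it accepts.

Answer: REJECT

Steps:
start: ε-closure({0}) = {0,1,2,4,6}
'c' @ 1: {1,3,5}  [accepting]
'b' @ 2: {}  — no active states
rest 'edaeceeceb' ignored (set empty)
after full input: {}  (accept=1 not in)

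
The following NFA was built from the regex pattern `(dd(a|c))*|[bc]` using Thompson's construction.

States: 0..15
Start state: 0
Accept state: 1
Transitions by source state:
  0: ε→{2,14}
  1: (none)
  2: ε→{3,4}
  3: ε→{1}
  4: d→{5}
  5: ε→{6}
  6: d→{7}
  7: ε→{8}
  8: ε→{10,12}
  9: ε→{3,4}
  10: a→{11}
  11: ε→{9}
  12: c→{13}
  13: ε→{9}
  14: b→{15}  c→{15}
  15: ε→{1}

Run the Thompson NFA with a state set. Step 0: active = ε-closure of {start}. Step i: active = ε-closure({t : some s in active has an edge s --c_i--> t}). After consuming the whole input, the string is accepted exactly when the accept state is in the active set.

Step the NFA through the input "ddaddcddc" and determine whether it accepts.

Answer: ACCEPT

Steps:
initial (ε-close {0}): {0,1,2,3,4,14}
'd' @ 1: {5,6}
'd' @ 2: {7,8,10,12}
'a' @ 3: {1,3,4,9,11}  (accept∈set)
'd' @ 4: {5,6}
'd' @ 5: {7,8,10,12}
'c' @ 6: {1,3,4,9,13}  (accept∈set)
'd' @ 7: {5,6}
'd' @ 8: {7,8,10,12}
'c' @ 9: {1,3,4,9,13}  (accept∈set)
end set {1,3,4,9,13} — state 1 in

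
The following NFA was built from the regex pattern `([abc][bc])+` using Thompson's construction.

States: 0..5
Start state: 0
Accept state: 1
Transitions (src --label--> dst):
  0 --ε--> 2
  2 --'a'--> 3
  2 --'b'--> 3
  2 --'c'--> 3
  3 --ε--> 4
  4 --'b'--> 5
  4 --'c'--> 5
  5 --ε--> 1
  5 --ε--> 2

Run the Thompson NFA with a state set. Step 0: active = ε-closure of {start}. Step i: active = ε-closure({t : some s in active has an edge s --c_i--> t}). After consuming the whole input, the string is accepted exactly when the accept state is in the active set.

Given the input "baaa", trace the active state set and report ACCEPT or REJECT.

Answer: REJECT

Derivation:
S₀ = ε-closure({0}) = {0,2}
'b' @ 1: {3,4}
'a' @ 2: {}  — dead — no transitions
rest 'aa' ignored (set empty)
end set {} — state 1 not in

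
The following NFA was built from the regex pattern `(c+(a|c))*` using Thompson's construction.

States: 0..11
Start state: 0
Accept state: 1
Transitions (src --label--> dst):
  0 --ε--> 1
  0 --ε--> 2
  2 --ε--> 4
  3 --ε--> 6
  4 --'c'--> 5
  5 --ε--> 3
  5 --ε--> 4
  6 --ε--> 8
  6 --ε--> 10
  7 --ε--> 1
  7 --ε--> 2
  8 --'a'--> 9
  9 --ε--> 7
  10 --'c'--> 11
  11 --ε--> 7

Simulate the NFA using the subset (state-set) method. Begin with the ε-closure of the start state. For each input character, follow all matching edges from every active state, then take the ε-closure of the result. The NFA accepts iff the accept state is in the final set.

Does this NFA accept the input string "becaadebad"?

start: ε-closure({0}) = {0,1,2,4}
'b' @ 1: {}  — no active states
rest 'ecaadebad' ignored (set empty)
final: {}; accept 1 not in set

Answer: REJECT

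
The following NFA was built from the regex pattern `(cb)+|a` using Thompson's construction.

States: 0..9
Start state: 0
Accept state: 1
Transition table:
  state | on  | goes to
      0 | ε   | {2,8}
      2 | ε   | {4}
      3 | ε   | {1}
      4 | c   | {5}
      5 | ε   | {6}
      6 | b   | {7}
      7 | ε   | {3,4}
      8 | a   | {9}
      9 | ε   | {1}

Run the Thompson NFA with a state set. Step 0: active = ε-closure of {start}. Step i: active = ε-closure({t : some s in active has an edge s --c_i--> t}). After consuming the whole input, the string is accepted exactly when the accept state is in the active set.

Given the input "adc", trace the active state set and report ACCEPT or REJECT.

initial (ε-close {0}): {0,2,4,8}
'a' @ 1: {1,9}  (accept∈set)
'd' @ 2: {}  — no active states
rest 'c' ignored (set empty)
after full input: {}  (accept=1 not in)

Answer: REJECT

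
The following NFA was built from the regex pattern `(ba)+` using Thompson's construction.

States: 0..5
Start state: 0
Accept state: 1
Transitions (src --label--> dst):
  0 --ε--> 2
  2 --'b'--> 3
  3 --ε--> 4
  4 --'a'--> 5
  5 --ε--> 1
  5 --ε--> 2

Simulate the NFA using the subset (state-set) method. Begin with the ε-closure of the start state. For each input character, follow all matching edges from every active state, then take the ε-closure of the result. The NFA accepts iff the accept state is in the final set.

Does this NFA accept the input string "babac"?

initial (ε-close {0}): {0,2}
'b' @ 1: {3,4}
'a' @ 2: {1,2,5}  ✓accept
'b' @ 3: {3,4}
'a' @ 4: {1,2,5}  ✓accept
'c' @ 5: {}  — state set empty
final: {}; accept 1 not in set

Answer: REJECT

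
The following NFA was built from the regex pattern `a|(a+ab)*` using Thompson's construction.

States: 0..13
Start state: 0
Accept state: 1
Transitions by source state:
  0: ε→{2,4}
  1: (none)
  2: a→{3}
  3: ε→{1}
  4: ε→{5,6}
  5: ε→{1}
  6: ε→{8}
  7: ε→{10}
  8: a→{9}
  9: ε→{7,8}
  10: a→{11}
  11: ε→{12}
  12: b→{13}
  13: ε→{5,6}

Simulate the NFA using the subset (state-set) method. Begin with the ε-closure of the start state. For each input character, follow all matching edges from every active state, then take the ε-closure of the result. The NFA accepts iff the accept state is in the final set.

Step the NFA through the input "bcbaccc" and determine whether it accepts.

S₀ = ε-closure({0}) = {0,1,2,4,5,6,8}
'b' @ 1: {}  — no active states
rest 'cbaccc' ignored (set empty)
final: {}; accept 1 not in set

Answer: REJECT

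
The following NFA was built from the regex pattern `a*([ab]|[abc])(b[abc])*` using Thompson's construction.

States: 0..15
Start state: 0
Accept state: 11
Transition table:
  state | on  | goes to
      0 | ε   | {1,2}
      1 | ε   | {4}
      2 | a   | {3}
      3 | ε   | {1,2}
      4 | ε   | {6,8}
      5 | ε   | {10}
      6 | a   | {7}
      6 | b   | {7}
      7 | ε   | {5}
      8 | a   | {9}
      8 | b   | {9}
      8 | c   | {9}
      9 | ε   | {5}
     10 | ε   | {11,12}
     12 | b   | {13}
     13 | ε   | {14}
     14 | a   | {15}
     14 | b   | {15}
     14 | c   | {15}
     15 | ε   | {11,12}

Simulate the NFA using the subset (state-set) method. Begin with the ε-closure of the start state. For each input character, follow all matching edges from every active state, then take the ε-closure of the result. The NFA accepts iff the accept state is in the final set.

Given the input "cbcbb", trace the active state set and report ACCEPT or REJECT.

Answer: ACCEPT

Derivation:
initial (ε-close {0}): {0,1,2,4,6,8}
'c' @ 1: {5,9,10,11,12}  ✓accept
'b' @ 2: {13,14}
'c' @ 3: {11,12,15}  ✓accept
'b' @ 4: {13,14}
'b' @ 5: {11,12,15}  ✓accept
end set {11,12,15} — state 11 in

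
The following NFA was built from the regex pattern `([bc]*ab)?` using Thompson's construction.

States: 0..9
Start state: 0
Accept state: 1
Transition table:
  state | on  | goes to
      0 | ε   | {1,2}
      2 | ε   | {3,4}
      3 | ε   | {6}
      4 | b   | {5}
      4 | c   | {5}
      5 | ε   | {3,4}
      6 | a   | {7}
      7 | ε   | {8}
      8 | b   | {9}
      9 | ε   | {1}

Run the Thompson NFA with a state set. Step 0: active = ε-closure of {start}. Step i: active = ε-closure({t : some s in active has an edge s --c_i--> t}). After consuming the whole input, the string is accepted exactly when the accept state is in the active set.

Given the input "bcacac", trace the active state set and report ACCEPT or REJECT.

start: ε-closure({0}) = {0,1,2,3,4,6}
'b' @ 1: {3,4,5,6}
'c' @ 2: {3,4,5,6}
'a' @ 3: {7,8}
'c' @ 4: {}  — dead — no transitions
rest 'ac' ignored (set empty)
after full input: {}  (accept=1 not in)

Answer: REJECT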